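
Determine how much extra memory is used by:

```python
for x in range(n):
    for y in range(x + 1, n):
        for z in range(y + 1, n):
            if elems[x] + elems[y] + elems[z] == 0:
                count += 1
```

Space complexity: O(1).
Only a constant amount of auxiliary storage is used; nothing grows with n.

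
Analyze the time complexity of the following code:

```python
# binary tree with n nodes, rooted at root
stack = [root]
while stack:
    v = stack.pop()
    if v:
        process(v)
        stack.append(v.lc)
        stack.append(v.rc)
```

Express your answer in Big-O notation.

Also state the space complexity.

Time complexity: O(n).
Space complexity: O(n).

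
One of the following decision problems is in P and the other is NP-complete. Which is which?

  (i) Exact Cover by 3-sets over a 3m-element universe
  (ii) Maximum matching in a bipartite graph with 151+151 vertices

(i) is NP-complete: one of Karp's 21 NP-complete problems.
(ii) is P: Hopcroft-Karp runs in O(E sqrt(V)).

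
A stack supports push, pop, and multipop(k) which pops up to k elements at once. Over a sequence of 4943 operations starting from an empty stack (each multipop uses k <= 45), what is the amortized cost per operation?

Each element is pushed exactly once and popped at most once (whether by pop or as part of a multipop). So the total number of individual pops over the whole sequence is at most the number of pushes, which is at most 4943. Total work <= 2 * 4943, hence O(1) amortized per operation.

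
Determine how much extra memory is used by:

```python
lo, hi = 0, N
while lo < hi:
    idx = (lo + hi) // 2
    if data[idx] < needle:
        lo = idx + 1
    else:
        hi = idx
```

Space complexity: O(1).
Only a constant amount of auxiliary storage is used; nothing grows with n.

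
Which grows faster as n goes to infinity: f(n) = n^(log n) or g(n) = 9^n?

g(n) = 9^n grows faster: take logs: log(n^(log n)) = (log n)^2, log(9^n) = n log 9; n dominates (log n)^2.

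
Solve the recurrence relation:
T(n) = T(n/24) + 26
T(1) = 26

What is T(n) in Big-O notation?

Each step divides n by 24 and adds 26. After log_24(n) steps, T(n) = O(log n).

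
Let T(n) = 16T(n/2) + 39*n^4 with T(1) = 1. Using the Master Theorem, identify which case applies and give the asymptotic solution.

a=16, b=2, f(n)=39*n^4.
log_2(16) = 4, so n^(log_b(a)) = n^4.
f(n) = Theta(n^4), so Case 2 applies.
T(n) = Theta(n^4 log n).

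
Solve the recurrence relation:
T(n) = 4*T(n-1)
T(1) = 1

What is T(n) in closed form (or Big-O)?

Each step multiplies by 4. T(n) = T(1)*4^(n-1) = 4^(n-1).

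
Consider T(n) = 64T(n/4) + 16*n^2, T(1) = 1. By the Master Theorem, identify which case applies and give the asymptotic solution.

a=64, b=4, f(n)=16*n^2.
log_4(64) = 3 > 2.
Since f(n) = O(n^2) is polynomially smaller than n^3, Case 1 applies.
T(n) = Theta(n^3).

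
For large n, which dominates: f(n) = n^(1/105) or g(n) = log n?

f(n) = n^(1/105) grows faster: any positive power of n dominates log n.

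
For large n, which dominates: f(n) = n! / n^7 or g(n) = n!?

g(n) = n! grows faster: the ratio n!/(n!/n^7) = n^7 -> infinity.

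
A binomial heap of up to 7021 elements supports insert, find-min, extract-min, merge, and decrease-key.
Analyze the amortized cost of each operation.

A binomial heap with n <= 7021 elements has at most floor(log_2 7021) + 1 = 13 trees. Using potential Phi = number of trees: Insert adds one tree, but cascading merges reduce count -- amortized O(1). Find-min reads the cached minimum pointer: O(1). Extract-min creates O(log n) new trees: O(log n). Merge combines tree lists: O(log n). Decrease-key sifts the element up its tree of height <= log n: O(log n).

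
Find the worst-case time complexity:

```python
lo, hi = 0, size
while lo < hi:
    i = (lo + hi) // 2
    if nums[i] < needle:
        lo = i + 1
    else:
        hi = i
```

Time complexity: O(log n).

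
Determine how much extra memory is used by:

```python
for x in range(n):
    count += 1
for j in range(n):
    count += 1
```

Space complexity: O(1).
Only a constant amount of auxiliary storage is used; nothing grows with n.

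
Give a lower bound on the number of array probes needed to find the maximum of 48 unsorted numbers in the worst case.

Adversary: any unprobed cell could hold a value larger than everything seen so far. If fewer than 48 cells are probed, the adversary places the max in an unprobed cell. So all 48 cells must be examined; together with 48-1 comparisons this is tight.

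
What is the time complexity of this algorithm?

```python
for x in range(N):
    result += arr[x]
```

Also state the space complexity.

Time complexity: O(n).
Space complexity: O(1).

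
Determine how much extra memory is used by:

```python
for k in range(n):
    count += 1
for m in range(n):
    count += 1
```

Space complexity: O(1).
Only a constant amount of auxiliary storage is used; nothing grows with n.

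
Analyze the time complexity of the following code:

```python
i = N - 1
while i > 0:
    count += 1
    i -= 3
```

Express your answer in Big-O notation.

Time complexity: O(n).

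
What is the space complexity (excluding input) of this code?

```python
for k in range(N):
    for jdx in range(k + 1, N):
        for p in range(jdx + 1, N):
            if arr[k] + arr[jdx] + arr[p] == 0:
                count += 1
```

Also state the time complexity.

Space complexity: O(1).
Only a constant amount of auxiliary storage is used; nothing grows with n.
Time complexity: O(n^3).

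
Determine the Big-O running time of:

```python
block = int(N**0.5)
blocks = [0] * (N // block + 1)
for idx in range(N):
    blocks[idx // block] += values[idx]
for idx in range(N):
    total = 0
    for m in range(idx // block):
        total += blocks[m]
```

Time complexity: O(n * sqrt(n)).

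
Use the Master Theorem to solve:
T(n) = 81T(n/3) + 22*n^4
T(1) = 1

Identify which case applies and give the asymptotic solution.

a=81, b=3, f(n)=22*n^4.
log_3(81) = 4, so n^(log_b(a)) = n^4.
f(n) = Theta(n^4), so Case 2 applies.
T(n) = Theta(n^4 log n).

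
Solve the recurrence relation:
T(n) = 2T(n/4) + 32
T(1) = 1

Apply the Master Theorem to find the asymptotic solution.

a=2, b=4, f(n)=32. log_4(2) = 0.5. Case 1 of Master Theorem: T(n) = O(n^0.5).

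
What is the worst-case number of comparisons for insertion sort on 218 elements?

Insertion sort on reverse-sorted input: 1 + 2 + ... + (218-1) = 23653 comparisons.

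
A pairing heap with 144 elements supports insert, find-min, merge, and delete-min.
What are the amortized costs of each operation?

Pairing heaps are self-adjusting heap-ordered trees. Insert and merge link two roots: O(1). Find-min reads the root: O(1). Delete-min removes the root, then pairs children in two passes; amortized cost is O(log 144) = O(log n).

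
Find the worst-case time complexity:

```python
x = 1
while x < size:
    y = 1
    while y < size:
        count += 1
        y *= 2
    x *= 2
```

Time complexity: O(log^2 n).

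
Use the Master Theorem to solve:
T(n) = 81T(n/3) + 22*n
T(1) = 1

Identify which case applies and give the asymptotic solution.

a=81, b=3, f(n)=22*n.
log_3(81) = 4 > 1.
Since f(n) = O(n^1) is polynomially smaller than n^4, Case 1 applies.
T(n) = Theta(n^4).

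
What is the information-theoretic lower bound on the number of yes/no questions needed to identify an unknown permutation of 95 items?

There are 95! = 10329978488239059262599702099394727095397746340117372869212250571234293987594703124871765375385424468563282236864226607350415360000000000000000000000 permutations. Each yes/no question gives at most 1 bit, so at least ceil(log_2(10329978488239059262599702099394727095397746340117372869212250571234293987594703124871765375385424468563282236864226607350415360000000000000000000000)) = 492 questions are needed.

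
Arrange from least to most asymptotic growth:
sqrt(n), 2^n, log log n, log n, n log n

Ordered by growth rate: log log n < log n < sqrt(n) < n log n < 2^n.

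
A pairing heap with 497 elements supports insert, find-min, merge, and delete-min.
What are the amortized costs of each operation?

Pairing heaps are self-adjusting heap-ordered trees. Insert and merge link two roots: O(1). Find-min reads the root: O(1). Delete-min removes the root, then pairs children in two passes; amortized cost is O(log 497) = O(log n).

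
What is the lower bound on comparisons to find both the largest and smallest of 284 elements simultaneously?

Pair elements first (floor(284/2) comparisons), then find max among winners and min among losers. Total: ceil(3*284/2) - 2 = 424 comparisons.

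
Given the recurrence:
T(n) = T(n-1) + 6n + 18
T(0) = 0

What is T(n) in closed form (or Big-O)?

Dominant term in sum is 6*sum(i, i=1..n) = 6*n*(n+1)/2 = O(n^2).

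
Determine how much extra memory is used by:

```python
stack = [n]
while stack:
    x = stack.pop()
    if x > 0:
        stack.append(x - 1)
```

Space complexity: O(1).
Only a constant amount of auxiliary storage is used; nothing grows with n.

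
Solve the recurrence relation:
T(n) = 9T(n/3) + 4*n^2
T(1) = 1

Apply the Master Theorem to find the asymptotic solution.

a=9, b=3, f(n)=4*n^2. log_3(9) = 2. Case 2: T(n) = O(n^2 log n).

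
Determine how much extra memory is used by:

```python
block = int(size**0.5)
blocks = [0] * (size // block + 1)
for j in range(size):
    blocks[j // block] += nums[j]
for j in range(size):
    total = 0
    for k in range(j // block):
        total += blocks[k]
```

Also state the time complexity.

Space complexity: O(sqrt(n)).
Storage scales with sqrt(n).
Time complexity: O(n * sqrt(n)).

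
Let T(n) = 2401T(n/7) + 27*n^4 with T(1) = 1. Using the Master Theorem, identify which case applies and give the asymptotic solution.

a=2401, b=7, f(n)=27*n^4.
log_7(2401) = 4, so n^(log_b(a)) = n^4.
f(n) = Theta(n^4), so Case 2 applies.
T(n) = Theta(n^4 log n).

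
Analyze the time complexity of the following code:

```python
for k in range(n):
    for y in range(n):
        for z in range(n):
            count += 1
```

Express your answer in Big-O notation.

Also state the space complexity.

Time complexity: O(n^3).
Space complexity: O(1).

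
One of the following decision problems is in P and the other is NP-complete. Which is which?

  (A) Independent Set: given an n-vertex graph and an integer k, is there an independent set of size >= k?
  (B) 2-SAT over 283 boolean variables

(A) is NP-complete: complement of Clique (with k part of the input).
(B) is P: 2-SAT is solvable in linear time via implication-graph SCCs.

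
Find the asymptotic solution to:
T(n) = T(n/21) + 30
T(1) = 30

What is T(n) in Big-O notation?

Each step divides n by 21 and adds 30. After log_21(n) steps, T(n) = O(log n).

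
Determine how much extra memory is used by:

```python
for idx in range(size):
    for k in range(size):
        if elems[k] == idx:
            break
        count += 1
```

Space complexity: O(1).
Only a constant amount of auxiliary storage is used; nothing grows with n.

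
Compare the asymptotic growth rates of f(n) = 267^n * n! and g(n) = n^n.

f(n) = 267^n * n! grows faster: by Stirling n! ~ sqrt(2 pi n)(n/e)^n, so 267^n n! / n^n ~ (267/e)^n sqrt(2 pi n) -> infinity since 267/e > 1.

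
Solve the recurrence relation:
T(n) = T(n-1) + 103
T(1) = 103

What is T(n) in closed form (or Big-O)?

Unrolling: T(n) = T(n-1) + 103 = T(n-2) + 2*103 = ... = T(1) + (n-1)*103 = 103 + (n-1)*103 = 103n.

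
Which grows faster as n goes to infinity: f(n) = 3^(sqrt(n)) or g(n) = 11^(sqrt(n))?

g(n) = 11^(sqrt(n)) grows faster: ratio is (11/3)^(sqrt(n)) -> infinity since 11/3 > 1.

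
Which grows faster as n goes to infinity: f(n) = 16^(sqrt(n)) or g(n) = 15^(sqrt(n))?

f(n) = 16^(sqrt(n)) grows faster: ratio is (16/15)^(sqrt(n)) -> infinity since 16/15 > 1.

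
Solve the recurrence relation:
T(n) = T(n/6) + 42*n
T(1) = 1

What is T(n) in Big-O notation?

Geometric series: 42*n*(1 + 1/6 + 1/6^2 + ...) = O(n). T(n) = O(n).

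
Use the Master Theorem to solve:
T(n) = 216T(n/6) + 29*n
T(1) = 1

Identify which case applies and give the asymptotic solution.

a=216, b=6, f(n)=29*n.
log_6(216) = 3 > 1.
Since f(n) = O(n^1) is polynomially smaller than n^3, Case 1 applies.
T(n) = Theta(n^3).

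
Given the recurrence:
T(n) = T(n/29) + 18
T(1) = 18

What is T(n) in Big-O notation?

Each step divides n by 29 and adds 18. After log_29(n) steps, T(n) = O(log n).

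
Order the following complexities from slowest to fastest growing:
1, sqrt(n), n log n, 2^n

Ordered by growth rate: 1 < sqrt(n) < n log n < 2^n.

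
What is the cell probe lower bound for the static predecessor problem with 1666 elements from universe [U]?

The Patrascu-Thorup lower bound shows any data structure on n = 1666 elements using O(n * polylog(n)) space requires Omega(log log U) query time. van Emde Boas trees achieve O(log log U) with O(U) space.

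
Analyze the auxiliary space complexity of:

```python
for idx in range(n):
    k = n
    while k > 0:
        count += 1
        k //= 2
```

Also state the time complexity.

Space complexity: O(1).
Only a constant amount of auxiliary storage is used; nothing grows with n.
Time complexity: O(n log n).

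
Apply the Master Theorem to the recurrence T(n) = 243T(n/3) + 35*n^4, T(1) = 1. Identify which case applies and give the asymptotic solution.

a=243, b=3, f(n)=35*n^4.
log_3(243) = 5 > 4.
Since f(n) = O(n^4) is polynomially smaller than n^5, Case 1 applies.
T(n) = Theta(n^5).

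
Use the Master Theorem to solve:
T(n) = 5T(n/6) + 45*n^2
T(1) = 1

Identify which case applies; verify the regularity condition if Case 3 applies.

a=5, b=6, f(n)=45*n^2.
log_6(5) = 0.8982 < 2.
f(n) = Omega(n^(0.8982+epsilon)) for some epsilon > 0, so Case 3 is the candidate.
Regularity: a*f(n/b) = 5*45*(n/6)^2 = (5/36)*45*n^2 <= c*f(n) with c = 5/36 < 1. Satisfied.
Case 3: T(n) = Theta(n^2).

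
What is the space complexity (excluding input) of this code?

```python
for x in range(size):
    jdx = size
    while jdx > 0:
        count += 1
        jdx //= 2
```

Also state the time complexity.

Space complexity: O(1).
Only a constant amount of auxiliary storage is used; nothing grows with n.
Time complexity: O(n log n).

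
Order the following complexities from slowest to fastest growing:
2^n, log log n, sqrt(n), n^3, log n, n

Ordered by growth rate: log log n < log n < sqrt(n) < n < n^3 < 2^n.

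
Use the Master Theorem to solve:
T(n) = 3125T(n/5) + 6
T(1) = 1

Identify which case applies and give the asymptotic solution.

a=3125, b=5, f(n)=6.
log_5(3125) = 5 > 0.
Since f(n) = O(n^0) is polynomially smaller than n^5, Case 1 applies.
T(n) = Theta(n^5).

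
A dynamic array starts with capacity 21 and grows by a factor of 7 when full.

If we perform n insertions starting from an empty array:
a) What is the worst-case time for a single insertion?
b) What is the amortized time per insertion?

(a) Worst-case single insertion: O(n) -- when the array is full at capacity c, the resize copies all c elements, and c can be Theta(n).
(b) Resizes happen at sizes 21, 147, 1029, ... Total copy cost for n insertions: 21 + 147 + ... = O(n) (geometric series with ratio 1/7). Amortized cost per insertion: O(n)/n = O(1).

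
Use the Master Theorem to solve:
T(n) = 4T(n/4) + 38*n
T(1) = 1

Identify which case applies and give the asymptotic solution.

a=4, b=4, f(n)=38*n.
log_4(4) = 1, so n^(log_b(a)) = n.
f(n) = Theta(n), so Case 2 applies.
T(n) = Theta(n log n).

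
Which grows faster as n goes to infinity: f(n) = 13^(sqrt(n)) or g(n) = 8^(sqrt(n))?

f(n) = 13^(sqrt(n)) grows faster: ratio is (13/8)^(sqrt(n)) -> infinity since 13/8 > 1.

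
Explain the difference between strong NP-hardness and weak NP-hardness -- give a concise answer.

A problem is strongly NP-hard if it remains NP-hard even when all numbers in the input are bounded by a polynomial in the input length. A weakly NP-hard problem admits a pseudopolynomial algorithm. Subset Sum is weakly NP-hard (has O(nW) DP). 3-SAT is strongly NP-hard (no numeric parameters).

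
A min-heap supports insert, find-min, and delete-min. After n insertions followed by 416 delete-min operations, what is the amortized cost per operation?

Insert takes O(log n) worst case. Delete-min takes O(log n). Over a sequence of n inserts and 416 delete-mins, total cost is O((n + 416) log n). Amortized per operation: O(log n).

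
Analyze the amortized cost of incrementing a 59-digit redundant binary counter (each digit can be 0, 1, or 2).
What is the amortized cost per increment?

A redundant counter on 59 digits allows digit values 0, 1, 2. Increment adds 1 to the least significant digit and carries any 2 to a 0 plus +1 on the next digit. With potential Phi = (number of 2-digits), each increment does O(1) actual work plus a chain of carries, each of which decreases Phi by 1. Amortized O(1).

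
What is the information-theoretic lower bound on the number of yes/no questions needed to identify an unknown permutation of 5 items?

There are 5! = 120 permutations. Each yes/no question gives at most 1 bit, so at least ceil(log_2(120)) = 7 questions are needed.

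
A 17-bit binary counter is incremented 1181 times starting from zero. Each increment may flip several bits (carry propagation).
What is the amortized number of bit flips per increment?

Bit i flips on every 2^i-th increment, so over 1181 increments bit i flips floor(1181/2^i) times. Summing over i: total flips < 2 * 1181. Amortized: < 2 = O(1) per increment.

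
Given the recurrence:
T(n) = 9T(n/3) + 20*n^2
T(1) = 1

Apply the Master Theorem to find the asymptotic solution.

a=9, b=3, f(n)=20*n^2. log_3(9) = 2. Case 2: T(n) = O(n^2 log n).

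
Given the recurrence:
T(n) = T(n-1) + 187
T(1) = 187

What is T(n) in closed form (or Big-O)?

Unrolling: T(n) = T(n-1) + 187 = T(n-2) + 2*187 = ... = T(1) + (n-1)*187 = 187 + (n-1)*187 = 187n.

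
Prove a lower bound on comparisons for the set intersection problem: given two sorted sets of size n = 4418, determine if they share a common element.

For two sorted arrays of size n = 4418, any correct algorithm must examine Omega(n) elements. If fewer are examined, an adversary places a common element in an unexamined gap. A merge-based scan achieves O(n), so the bound is tight.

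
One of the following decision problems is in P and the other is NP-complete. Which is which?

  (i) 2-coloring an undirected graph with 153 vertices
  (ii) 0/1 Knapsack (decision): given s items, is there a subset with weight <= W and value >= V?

(i) is P: 2-coloring is bipartiteness testing via BFS, O(V+E).
(ii) is NP-complete: reduces from Subset Sum.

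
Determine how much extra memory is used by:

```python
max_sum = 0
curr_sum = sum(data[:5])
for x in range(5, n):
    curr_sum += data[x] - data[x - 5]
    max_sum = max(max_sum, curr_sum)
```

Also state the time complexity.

Space complexity: O(1).
Only a constant amount of auxiliary storage is used; nothing grows with n.
Time complexity: O(n).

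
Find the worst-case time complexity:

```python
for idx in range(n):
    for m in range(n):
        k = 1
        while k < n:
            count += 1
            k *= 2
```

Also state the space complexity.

Time complexity: O(n^2 log n).
Space complexity: O(1).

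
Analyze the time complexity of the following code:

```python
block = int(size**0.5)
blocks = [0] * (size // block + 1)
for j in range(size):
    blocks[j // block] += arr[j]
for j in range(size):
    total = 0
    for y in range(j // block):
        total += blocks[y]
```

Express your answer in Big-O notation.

Time complexity: O(n * sqrt(n)).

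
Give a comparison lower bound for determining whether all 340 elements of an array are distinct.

In the algebraic decision-tree model, the YES region for element distinctness on 340 elements has 340! connected components (one per ordering). Ben-Or's theorem then gives a lower bound of Omega(log(n!)) = Omega(n log n).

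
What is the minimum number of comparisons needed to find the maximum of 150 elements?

Finding the maximum requires 149 comparisons. Each comparison eliminates exactly one candidate. With 150 candidates, we need 149 eliminations.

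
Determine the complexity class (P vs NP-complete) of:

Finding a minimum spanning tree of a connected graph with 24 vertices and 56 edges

This problem is in P: Kruskal's / Prim's algorithms run in polynomial time.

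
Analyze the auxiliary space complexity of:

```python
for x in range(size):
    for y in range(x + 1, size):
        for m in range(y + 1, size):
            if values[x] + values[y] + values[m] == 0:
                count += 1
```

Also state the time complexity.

Space complexity: O(1).
Only a constant amount of auxiliary storage is used; nothing grows with n.
Time complexity: O(n^3).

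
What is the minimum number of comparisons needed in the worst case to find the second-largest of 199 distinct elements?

Lower bound: finding the max needs 199-1 comparisons. By the adversary weight-doubling argument, the max must personally win >= ceil(log_2(199)) = 8 comparisons; the 2nd-largest is among those 8 losers, needing 8-1 more comparisons. Total >= 199-1 + 8-1 = 205. A balanced knockout tournament achieves this.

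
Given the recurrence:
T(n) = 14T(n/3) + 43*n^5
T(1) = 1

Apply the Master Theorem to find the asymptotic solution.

a=14, b=3, f(n)=43*n^5. log_3(14) = 2.402 < 5. Case 3: T(n) = O(n^5).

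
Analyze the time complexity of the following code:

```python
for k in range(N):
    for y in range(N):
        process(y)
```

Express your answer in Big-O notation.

Time complexity: O(n^2).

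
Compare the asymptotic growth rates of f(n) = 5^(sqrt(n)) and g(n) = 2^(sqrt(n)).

f(n) = 5^(sqrt(n)) grows faster: ratio is (5/2)^(sqrt(n)) -> infinity since 5/2 > 1.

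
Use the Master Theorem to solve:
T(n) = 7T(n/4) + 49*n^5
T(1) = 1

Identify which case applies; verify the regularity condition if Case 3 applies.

a=7, b=4, f(n)=49*n^5.
log_4(7) = 1.404 < 5.
f(n) = Omega(n^(1.404+epsilon)) for some epsilon > 0, so Case 3 is the candidate.
Regularity: a*f(n/b) = 7*49*(n/4)^5 = (7/1024)*49*n^5 <= c*f(n) with c = 7/1024 < 1. Satisfied.
Case 3: T(n) = Theta(n^5).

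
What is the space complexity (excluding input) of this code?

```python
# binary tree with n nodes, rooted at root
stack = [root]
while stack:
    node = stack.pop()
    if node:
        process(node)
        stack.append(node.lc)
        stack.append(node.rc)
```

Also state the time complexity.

Space complexity: O(n).
Auxiliary storage grows linearly with the input size n in the worst case.
Time complexity: O(n).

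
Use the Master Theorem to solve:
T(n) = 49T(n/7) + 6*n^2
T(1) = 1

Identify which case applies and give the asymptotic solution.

a=49, b=7, f(n)=6*n^2.
log_7(49) = 2, so n^(log_b(a)) = n^2.
f(n) = Theta(n^2), so Case 2 applies.
T(n) = Theta(n^2 log n).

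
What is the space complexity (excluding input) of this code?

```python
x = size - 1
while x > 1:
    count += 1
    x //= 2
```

Space complexity: O(1).
Only a constant amount of auxiliary storage is used; nothing grows with n.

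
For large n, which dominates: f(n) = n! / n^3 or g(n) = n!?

g(n) = n! grows faster: the ratio n!/(n!/n^3) = n^3 -> infinity.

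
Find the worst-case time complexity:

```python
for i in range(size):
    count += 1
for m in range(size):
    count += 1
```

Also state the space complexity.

Time complexity: O(n).
Space complexity: O(1).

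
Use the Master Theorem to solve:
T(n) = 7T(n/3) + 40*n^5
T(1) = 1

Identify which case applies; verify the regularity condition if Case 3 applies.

a=7, b=3, f(n)=40*n^5.
log_3(7) = 1.771 < 5.
f(n) = Omega(n^(1.771+epsilon)) for some epsilon > 0, so Case 3 is the candidate.
Regularity: a*f(n/b) = 7*40*(n/3)^5 = (7/243)*40*n^5 <= c*f(n) with c = 7/243 < 1. Satisfied.
Case 3: T(n) = Theta(n^5).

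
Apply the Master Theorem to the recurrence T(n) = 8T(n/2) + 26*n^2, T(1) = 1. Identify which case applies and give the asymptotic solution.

a=8, b=2, f(n)=26*n^2.
log_2(8) = 3 > 2.
Since f(n) = O(n^2) is polynomially smaller than n^3, Case 1 applies.
T(n) = Theta(n^3).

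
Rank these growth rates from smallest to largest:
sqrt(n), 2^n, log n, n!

Ordered by growth rate: log n < sqrt(n) < 2^n < n!.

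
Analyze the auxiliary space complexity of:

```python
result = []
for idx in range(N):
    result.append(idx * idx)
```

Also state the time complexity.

Space complexity: O(n).
Auxiliary storage grows linearly with the input size n in the worst case.
Time complexity: O(n).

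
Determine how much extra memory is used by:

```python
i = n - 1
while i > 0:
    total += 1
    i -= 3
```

Space complexity: O(1).
Only a constant amount of auxiliary storage is used; nothing grows with n.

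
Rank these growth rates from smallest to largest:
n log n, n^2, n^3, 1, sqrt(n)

Ordered by growth rate: 1 < sqrt(n) < n log n < n^2 < n^3.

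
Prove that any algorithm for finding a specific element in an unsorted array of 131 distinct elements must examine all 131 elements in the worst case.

Adversary argument: if the algorithm examines fewer than 131 elements, the adversary places the target in an unexamined position. The algorithm cannot distinguish 'not present' from 'in unexamined position'.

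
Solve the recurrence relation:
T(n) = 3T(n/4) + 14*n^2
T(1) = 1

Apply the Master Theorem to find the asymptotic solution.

a=3, b=4, f(n)=14*n^2. log_4(3) = 0.7925 < 2. Case 3: T(n) = O(n^2).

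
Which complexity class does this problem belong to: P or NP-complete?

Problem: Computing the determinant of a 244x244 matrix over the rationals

This problem is in P: Gaussian elimination runs in O(n^3).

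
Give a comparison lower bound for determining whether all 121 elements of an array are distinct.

In the algebraic decision-tree model, the YES region for element distinctness on 121 elements has 121! connected components (one per ordering). Ben-Or's theorem then gives a lower bound of Omega(log(n!)) = Omega(n log n).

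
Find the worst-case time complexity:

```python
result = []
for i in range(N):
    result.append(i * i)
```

Time complexity: O(n).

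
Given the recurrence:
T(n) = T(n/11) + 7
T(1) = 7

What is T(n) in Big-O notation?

Each step divides n by 11 and adds 7. After log_11(n) steps, T(n) = O(log n).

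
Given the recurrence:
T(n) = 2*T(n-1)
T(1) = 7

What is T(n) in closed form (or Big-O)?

Each step multiplies by 2. T(n) = T(1)*2^(n-1) = 7*2^(n-1).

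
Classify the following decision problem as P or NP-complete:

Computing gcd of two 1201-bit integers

This problem is in P: the Euclidean algorithm runs in polynomial time in the bit-length.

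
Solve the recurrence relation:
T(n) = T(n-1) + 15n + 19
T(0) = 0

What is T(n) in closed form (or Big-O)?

Dominant term in sum is 15*sum(i, i=1..n) = 15*n*(n+1)/2 = O(n^2).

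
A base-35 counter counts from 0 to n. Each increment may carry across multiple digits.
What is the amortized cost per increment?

Digit at position i changes every 35^i increments. Total digit changes over n increments: n * 35/(35-1) = O(n). Amortized: O(1).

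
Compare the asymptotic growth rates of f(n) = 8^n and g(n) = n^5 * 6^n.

f(n) = 8^n grows faster: 8^n / (n^5 6^n) = (8/6)^n / n^5 -> infinity since 8/6 > 1.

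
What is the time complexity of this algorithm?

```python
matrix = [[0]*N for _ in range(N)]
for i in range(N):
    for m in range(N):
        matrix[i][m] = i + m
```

Time complexity: O(n^2).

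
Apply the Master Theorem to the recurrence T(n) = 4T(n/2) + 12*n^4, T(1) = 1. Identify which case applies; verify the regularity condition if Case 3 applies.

a=4, b=2, f(n)=12*n^4.
log_2(4) = 2 < 4.
f(n) = Omega(n^(2+epsilon)) for some epsilon > 0, so Case 3 is the candidate.
Regularity: a*f(n/b) = 4*12*(n/2)^4 = (4/16)*12*n^4 <= c*f(n) with c = 4/16 < 1. Satisfied.
Case 3: T(n) = Theta(n^4).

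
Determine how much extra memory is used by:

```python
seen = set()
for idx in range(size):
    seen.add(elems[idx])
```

Space complexity: O(n).
Auxiliary storage grows linearly with the input size n in the worst case.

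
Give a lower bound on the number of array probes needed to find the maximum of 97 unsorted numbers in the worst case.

Adversary: any unprobed cell could hold a value larger than everything seen so far. If fewer than 97 cells are probed, the adversary places the max in an unprobed cell. So all 97 cells must be examined; together with 97-1 comparisons this is tight.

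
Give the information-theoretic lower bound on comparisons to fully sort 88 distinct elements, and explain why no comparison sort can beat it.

A comparison sort is a binary decision tree whose leaves are the 88! = 185482642257398439114796845645546284380220968949399346684421580986889562184028199319100141244804501828416633516851200000000000000000000 possible output permutations. A binary tree with L leaves has height >= ceil(log_2(L)). So any comparison sort needs >= ceil(log_2(88!)) = 447 comparisons in the worst case.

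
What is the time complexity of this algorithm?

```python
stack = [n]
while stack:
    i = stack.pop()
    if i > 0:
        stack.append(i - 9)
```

Time complexity: O(n).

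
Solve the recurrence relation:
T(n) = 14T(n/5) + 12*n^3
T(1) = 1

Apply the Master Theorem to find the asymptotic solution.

a=14, b=5, f(n)=12*n^3. log_5(14) = 1.64 < 3. Case 3: T(n) = O(n^3).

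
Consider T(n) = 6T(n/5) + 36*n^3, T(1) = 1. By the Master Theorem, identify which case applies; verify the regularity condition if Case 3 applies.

a=6, b=5, f(n)=36*n^3.
log_5(6) = 1.113 < 3.
f(n) = Omega(n^(1.113+epsilon)) for some epsilon > 0, so Case 3 is the candidate.
Regularity: a*f(n/b) = 6*36*(n/5)^3 = (6/125)*36*n^3 <= c*f(n) with c = 6/125 < 1. Satisfied.
Case 3: T(n) = Theta(n^3).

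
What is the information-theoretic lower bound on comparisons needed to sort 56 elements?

There are 56! = 710998587804863451854045647463724949736497978881168458687447040000000000000 possible orderings. Each comparison gives 1 bit. We need at least ceil(log_2(710998587804863451854045647463724949736497978881168458687447040000000000000)) = 249 comparisons.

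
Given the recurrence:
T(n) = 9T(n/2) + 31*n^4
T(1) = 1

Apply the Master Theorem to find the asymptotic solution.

a=9, b=2, f(n)=31*n^4. log_2(9) = 3.17 < 4. Case 3: T(n) = O(n^4).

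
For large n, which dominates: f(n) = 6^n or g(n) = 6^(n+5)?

f(n) = 6^n and g(n) = 6^(n+5) are Theta of each other: 6^(n+5) = 6^5 * 6^n = Theta(6^n).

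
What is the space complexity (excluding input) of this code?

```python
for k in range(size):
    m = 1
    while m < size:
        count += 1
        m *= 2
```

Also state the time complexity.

Space complexity: O(1).
Only a constant amount of auxiliary storage is used; nothing grows with n.
Time complexity: O(n log n).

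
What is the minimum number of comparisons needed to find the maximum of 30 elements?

Finding the maximum requires 29 comparisons. Each comparison eliminates exactly one candidate. With 30 candidates, we need 29 eliminations.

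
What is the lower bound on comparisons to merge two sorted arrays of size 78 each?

To merge two sorted arrays of size 78, we need at least 155 comparisons in the worst case. An adversary can force every element to be compared.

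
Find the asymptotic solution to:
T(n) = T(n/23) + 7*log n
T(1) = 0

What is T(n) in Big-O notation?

Each of the log_23(n) levels adds O(log n). T(n) = O(log^2 n).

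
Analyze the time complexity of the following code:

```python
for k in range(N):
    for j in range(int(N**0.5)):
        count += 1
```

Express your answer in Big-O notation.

Time complexity: O(n * sqrt(n)).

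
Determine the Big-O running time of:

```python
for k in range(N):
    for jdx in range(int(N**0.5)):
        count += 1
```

Time complexity: O(n * sqrt(n)).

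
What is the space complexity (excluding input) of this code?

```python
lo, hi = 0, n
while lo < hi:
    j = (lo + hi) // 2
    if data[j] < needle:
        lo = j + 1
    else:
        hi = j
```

Space complexity: O(1).
Only a constant amount of auxiliary storage is used; nothing grows with n.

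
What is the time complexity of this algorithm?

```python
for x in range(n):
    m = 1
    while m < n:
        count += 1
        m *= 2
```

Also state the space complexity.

Time complexity: O(n log n).
Space complexity: O(1).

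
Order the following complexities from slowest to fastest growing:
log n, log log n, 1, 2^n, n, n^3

Ordered by growth rate: 1 < log log n < log n < n < n^3 < 2^n.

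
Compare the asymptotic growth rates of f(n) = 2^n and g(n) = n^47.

f(n) = 2^n grows faster: any exponential with base > 1 dominates every polynomial.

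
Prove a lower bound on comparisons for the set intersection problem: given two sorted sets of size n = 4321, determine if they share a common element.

For two sorted arrays of size n = 4321, any correct algorithm must examine Omega(n) elements. If fewer are examined, an adversary places a common element in an unexamined gap. A merge-based scan achieves O(n), so the bound is tight.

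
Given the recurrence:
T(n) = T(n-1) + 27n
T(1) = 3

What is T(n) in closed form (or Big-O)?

Unrolling: T(n) = 3 + 27*(2 + 3 + ... + n) = 3 + 27*(n(n+1)/2 - 1) = O(n^2).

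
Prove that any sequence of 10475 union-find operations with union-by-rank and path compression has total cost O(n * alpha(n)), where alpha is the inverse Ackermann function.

Using Tarjan's analysis with rank-based potential function. Union-by-rank keeps tree height O(log n). Path compression flattens paths during find. For n = 10475 operations, total cost is O(n * alpha(n)), effectively O(n) since alpha grows incredibly slowly.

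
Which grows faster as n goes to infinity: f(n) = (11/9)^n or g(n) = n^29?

f(n) = (11/9)^n grows faster: (11/9)^n is exponential with base 11/9 > 1, dominating every polynomial.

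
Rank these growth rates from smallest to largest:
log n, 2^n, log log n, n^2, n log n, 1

Ordered by growth rate: 1 < log log n < log n < n log n < n^2 < 2^n.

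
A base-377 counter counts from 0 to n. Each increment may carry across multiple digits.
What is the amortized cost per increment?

Digit at position i changes every 377^i increments. Total digit changes over n increments: n * 377/(377-1) = O(n). Amortized: O(1).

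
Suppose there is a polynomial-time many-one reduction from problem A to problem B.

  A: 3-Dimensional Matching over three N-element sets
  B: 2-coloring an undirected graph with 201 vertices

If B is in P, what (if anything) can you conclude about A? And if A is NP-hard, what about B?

A poly-time reduction A <=_p B means any A-instance can be transformed to a B-instance in poly time.
If B is in P: compose the reduction with B's poly-time algorithm to solve A in poly time, so A is in P.
If A is NP-hard: every NP problem reduces to A, which reduces to B; composing reductions, every NP problem reduces to B, so B is NP-hard.
(Here in fact A is NP-complete and B is in P, so no such reduction is known -- its existence would imply P = NP; the analysis concerns only what the assumed reduction would or would not let you conclude.)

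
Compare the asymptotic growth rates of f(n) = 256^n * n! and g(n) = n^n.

f(n) = 256^n * n! grows faster: by Stirling n! ~ sqrt(2 pi n)(n/e)^n, so 256^n n! / n^n ~ (256/e)^n sqrt(2 pi n) -> infinity since 256/e > 1.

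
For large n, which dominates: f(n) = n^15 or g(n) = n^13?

f(n) = n^15 grows faster: n^15/n^13 = n^2 -> infinity.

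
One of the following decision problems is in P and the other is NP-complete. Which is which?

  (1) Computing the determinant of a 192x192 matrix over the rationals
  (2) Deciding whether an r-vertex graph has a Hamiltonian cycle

(1) is P: Gaussian elimination runs in O(n^3).
(2) is NP-complete: one of Karp's 21 NP-complete problems.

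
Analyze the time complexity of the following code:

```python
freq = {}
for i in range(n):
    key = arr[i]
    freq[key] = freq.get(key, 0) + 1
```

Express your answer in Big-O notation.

Time complexity: O(n).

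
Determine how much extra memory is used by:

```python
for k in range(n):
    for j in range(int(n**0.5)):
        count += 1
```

Space complexity: O(1).
Only a constant amount of auxiliary storage is used; nothing grows with n.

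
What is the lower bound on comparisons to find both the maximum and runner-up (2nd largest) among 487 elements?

Lower bound: finding the max needs 487-1 comparisons. By an adversary weight-doubling argument, the maximum element must personally win at least ceil(log_2(487)) = 9 comparisons in any correct algorithm. The 2nd largest is among those 9 direct losers, and distinguishing it requires 9-1 more comparisons. Total >= 487-1 + 9-1 = 494. A balanced tournament achieves this bound exactly.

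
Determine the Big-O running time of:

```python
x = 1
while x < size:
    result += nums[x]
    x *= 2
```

Time complexity: O(log n).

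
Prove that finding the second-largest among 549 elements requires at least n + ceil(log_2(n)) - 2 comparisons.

Lower bound (adversary): identifying the maximum requires 549-1 comparisons (each eliminates one candidate). Assign weight 1 to each element; on each comparison the adversary lets the heavier side win and gives it the loser's weight. The max ends with weight 549, but each comparison it wins at most doubles its weight, so the max must win >= ceil(log_2(549)) = 10 comparisons. The second-largest is one of those 10 direct losers to the max, and identifying which one is largest needs >= 10-1 further comparisons. Total >= 549-1 + 10-1 = 557.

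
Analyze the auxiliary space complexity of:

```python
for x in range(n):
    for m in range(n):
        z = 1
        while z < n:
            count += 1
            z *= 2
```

Space complexity: O(1).
Only a constant amount of auxiliary storage is used; nothing grows with n.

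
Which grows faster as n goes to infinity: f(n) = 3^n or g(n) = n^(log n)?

f(n) = 3^n grows faster: take logs: log(n^(log n)) = (log n)^2, log(3^n) = n log 3; n dominates (log n)^2.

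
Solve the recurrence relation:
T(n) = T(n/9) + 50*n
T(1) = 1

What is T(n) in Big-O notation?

Geometric series: 50*n*(1 + 1/9 + 1/9^2 + ...) = O(n). T(n) = O(n).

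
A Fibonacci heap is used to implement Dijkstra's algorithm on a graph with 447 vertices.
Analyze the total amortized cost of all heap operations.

Dijkstra performs 447 insert, 447 extract-min, and at most E decrease-key operations. With Fibonacci heap: insert O(1) amortized, extract-min O(log n) amortized, decrease-key O(1) amortized. Total with n = 447: O(n * 1 + n * log n + E * 1) = O(n log n + E).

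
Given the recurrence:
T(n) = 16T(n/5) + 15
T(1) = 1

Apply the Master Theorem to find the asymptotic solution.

a=16, b=5, f(n)=15. log_5(16) = 1.723. Case 1 of Master Theorem: T(n) = O(n^1.723).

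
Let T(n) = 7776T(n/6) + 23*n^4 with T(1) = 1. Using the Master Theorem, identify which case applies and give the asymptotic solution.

a=7776, b=6, f(n)=23*n^4.
log_6(7776) = 5 > 4.
Since f(n) = O(n^4) is polynomially smaller than n^5, Case 1 applies.
T(n) = Theta(n^5).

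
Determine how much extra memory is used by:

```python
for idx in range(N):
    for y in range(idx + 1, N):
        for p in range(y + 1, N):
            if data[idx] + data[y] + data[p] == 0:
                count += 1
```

Space complexity: O(1).
Only a constant amount of auxiliary storage is used; nothing grows with n.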